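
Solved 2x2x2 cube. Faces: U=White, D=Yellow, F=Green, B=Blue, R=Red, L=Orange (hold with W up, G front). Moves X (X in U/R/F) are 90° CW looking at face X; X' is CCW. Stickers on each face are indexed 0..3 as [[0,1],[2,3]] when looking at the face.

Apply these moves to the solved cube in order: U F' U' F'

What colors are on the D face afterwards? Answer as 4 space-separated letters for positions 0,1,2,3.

After move 1 (U): U=WWWW F=RRGG R=BBRR B=OOBB L=GGOO
After move 2 (F'): F=RGRG U=WWBR R=YBYR D=GOYY L=GWOW
After move 3 (U'): U=WRWB F=GWRG R=RGYR B=YBBB L=OOOW
After move 4 (F'): F=WGGR U=WRRY R=OGGR D=OWYY L=OBOW
Query: D face = OWYY

Answer: O W Y Y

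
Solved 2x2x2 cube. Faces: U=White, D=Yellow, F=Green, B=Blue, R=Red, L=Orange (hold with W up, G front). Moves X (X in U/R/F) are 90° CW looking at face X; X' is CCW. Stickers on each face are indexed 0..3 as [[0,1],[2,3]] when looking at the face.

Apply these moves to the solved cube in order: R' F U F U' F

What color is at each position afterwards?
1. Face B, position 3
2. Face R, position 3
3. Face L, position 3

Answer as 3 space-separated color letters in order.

Answer: B R Y

Derivation:
After move 1 (R'): R=RRRR U=WBWB F=GWGW D=YGYG B=YBYB
After move 2 (F): F=GGWW U=WBOO R=WRBR D=RRYG L=OYOG
After move 3 (U): U=OWOB F=WRWW R=YBBR B=OYYB L=GGOG
After move 4 (F): F=WWWR U=OWGG R=OBBR D=BYYG L=GROR
After move 5 (U'): U=WGOG F=GRWR R=WWBR B=OBYB L=OYOR
After move 6 (F): F=WGRR U=WGRY R=OWGR D=BWYG L=OBOY
Query 1: B[3] = B
Query 2: R[3] = R
Query 3: L[3] = Y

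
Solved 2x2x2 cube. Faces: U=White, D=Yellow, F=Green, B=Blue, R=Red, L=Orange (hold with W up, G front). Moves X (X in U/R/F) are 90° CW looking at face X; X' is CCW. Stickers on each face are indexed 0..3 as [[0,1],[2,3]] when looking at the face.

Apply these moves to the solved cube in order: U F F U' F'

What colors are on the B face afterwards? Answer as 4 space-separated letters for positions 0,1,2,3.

Answer: O B B B

Derivation:
After move 1 (U): U=WWWW F=RRGG R=BBRR B=OOBB L=GGOO
After move 2 (F): F=GRGR U=WWOG R=WBWR D=RBYY L=GYOY
After move 3 (F): F=GGRR U=WWYY R=OBGR D=WWYY L=GROB
After move 4 (U'): U=WYWY F=GRRR R=GGGR B=OBBB L=OOOB
After move 5 (F'): F=RRGR U=WYGG R=WGWR D=OBYY L=OYOW
Query: B face = OBBB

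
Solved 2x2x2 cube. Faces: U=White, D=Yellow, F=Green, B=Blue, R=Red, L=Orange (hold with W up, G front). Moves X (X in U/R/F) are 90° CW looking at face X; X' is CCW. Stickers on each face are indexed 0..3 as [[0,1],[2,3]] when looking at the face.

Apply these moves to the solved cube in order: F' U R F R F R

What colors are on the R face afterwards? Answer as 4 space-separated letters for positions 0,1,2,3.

Answer: O W B R

Derivation:
After move 1 (F'): F=GGGG U=WWRR R=YRYR D=OOYY L=OWOW
After move 2 (U): U=RWRW F=YRGG R=BBYR B=OWBB L=GGOW
After move 3 (R): R=YBRB U=RRRG F=YOGY D=OBYO B=WWWB
After move 4 (F): F=GYYO U=RRWG R=RBGB D=RYYO L=GOOB
After move 5 (R): R=GRBB U=RYWO F=GYYO D=RWYW B=GWRB
After move 6 (F): F=YGOY U=RYBO R=WROB D=BGYW L=GROW
After move 7 (R): R=OWBR U=RGBY F=YGOW D=BRYG B=OWYB
Query: R face = OWBR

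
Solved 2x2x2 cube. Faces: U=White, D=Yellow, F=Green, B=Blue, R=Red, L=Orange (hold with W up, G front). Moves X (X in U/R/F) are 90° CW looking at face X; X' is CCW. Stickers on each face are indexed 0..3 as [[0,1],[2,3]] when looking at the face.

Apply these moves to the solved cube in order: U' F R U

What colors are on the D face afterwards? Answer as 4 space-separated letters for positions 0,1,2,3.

After move 1 (U'): U=WWWW F=OOGG R=GGRR B=RRBB L=BBOO
After move 2 (F): F=GOGO U=WWOB R=WGWR D=RGYY L=BYOY
After move 3 (R): R=WWRG U=WOOO F=GGGY D=RBYR B=BRWB
After move 4 (U): U=OWOO F=WWGY R=BRRG B=BYWB L=GGOY
Query: D face = RBYR

Answer: R B Y R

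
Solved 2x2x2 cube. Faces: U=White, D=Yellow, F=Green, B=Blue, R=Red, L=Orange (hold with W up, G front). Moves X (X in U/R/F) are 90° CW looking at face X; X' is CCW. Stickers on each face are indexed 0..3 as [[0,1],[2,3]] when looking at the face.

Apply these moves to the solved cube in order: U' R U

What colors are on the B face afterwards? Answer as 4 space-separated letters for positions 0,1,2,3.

After move 1 (U'): U=WWWW F=OOGG R=GGRR B=RRBB L=BBOO
After move 2 (R): R=RGRG U=WOWG F=OYGY D=YBYR B=WRWB
After move 3 (U): U=WWGO F=RGGY R=WRRG B=BBWB L=OYOO
Query: B face = BBWB

Answer: B B W B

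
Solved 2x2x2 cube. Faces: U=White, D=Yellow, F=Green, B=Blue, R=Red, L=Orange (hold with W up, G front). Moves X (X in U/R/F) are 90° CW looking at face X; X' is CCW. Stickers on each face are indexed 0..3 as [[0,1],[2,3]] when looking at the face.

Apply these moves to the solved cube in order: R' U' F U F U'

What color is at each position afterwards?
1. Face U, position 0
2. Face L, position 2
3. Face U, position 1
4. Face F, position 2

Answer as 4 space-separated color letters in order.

After move 1 (R'): R=RRRR U=WBWB F=GWGW D=YGYG B=YBYB
After move 2 (U'): U=BBWW F=OOGW R=GWRR B=RRYB L=YBOO
After move 3 (F): F=GOWO U=BBOB R=WWWR D=RGYG L=YYOG
After move 4 (U): U=OBBB F=WWWO R=RRWR B=YYYB L=GOOG
After move 5 (F): F=WWOW U=OBGO R=BRBR D=WRYG L=GROG
After move 6 (U'): U=BOOG F=GROW R=WWBR B=BRYB L=YYOG
Query 1: U[0] = B
Query 2: L[2] = O
Query 3: U[1] = O
Query 4: F[2] = O

Answer: B O O O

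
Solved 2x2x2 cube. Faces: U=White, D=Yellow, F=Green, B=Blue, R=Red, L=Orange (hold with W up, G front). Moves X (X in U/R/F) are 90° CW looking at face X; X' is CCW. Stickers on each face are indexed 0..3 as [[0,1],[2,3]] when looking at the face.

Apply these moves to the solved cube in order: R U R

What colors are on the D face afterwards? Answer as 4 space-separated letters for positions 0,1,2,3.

After move 1 (R): R=RRRR U=WGWG F=GYGY D=YBYB B=WBWB
After move 2 (U): U=WWGG F=RRGY R=WBRR B=OOWB L=GYOO
After move 3 (R): R=RWRB U=WRGY F=RBGB D=YWYO B=GOWB
Query: D face = YWYO

Answer: Y W Y O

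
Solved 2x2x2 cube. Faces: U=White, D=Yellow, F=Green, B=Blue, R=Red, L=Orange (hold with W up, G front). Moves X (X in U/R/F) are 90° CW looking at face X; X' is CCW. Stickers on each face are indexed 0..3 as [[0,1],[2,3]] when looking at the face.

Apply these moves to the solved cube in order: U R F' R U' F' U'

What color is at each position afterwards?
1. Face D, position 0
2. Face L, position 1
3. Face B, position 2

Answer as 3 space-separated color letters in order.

Answer: O B R

Derivation:
After move 1 (U): U=WWWW F=RRGG R=BBRR B=OOBB L=GGOO
After move 2 (R): R=RBRB U=WRWG F=RYGY D=YBYO B=WOWB
After move 3 (F'): F=YYRG U=WRRR R=BBYB D=GOYO L=GGOW
After move 4 (R): R=YBBB U=WYRG F=YORO D=GWYW B=RORB
After move 5 (U'): U=YGWR F=GGRO R=YOBB B=YBRB L=ROOW
After move 6 (F'): F=GOGR U=YGYB R=WOGB D=OWYW L=RROW
After move 7 (U'): U=GBYY F=RRGR R=GOGB B=WORB L=YBOW
Query 1: D[0] = O
Query 2: L[1] = B
Query 3: B[2] = R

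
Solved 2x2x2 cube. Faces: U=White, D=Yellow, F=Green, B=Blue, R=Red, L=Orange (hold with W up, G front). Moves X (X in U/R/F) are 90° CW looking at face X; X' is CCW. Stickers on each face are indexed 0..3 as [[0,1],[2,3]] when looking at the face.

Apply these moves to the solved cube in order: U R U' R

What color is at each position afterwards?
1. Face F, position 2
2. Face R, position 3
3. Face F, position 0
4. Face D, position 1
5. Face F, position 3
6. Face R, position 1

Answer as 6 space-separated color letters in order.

After move 1 (U): U=WWWW F=RRGG R=BBRR B=OOBB L=GGOO
After move 2 (R): R=RBRB U=WRWG F=RYGY D=YBYO B=WOWB
After move 3 (U'): U=RGWW F=GGGY R=RYRB B=RBWB L=WOOO
After move 4 (R): R=RRBY U=RGWY F=GBGO D=YWYR B=WBGB
Query 1: F[2] = G
Query 2: R[3] = Y
Query 3: F[0] = G
Query 4: D[1] = W
Query 5: F[3] = O
Query 6: R[1] = R

Answer: G Y G W O R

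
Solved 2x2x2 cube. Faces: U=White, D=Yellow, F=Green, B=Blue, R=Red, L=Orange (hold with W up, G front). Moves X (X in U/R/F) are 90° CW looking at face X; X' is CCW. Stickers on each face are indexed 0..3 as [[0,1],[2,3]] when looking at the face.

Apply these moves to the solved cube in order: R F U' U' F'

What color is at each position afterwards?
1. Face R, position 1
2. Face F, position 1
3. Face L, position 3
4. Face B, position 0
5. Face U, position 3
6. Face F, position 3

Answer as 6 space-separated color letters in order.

Answer: Y Y G G G Y

Derivation:
After move 1 (R): R=RRRR U=WGWG F=GYGY D=YBYB B=WBWB
After move 2 (F): F=GGYY U=WGOO R=WRGR D=RRYB L=OYOB
After move 3 (U'): U=GOWO F=OYYY R=GGGR B=WRWB L=WBOB
After move 4 (U'): U=OOGW F=WBYY R=OYGR B=GGWB L=WROB
After move 5 (F'): F=BYWY U=OOOG R=RYRR D=RBYB L=WWOG
Query 1: R[1] = Y
Query 2: F[1] = Y
Query 3: L[3] = G
Query 4: B[0] = G
Query 5: U[3] = G
Query 6: F[3] = Y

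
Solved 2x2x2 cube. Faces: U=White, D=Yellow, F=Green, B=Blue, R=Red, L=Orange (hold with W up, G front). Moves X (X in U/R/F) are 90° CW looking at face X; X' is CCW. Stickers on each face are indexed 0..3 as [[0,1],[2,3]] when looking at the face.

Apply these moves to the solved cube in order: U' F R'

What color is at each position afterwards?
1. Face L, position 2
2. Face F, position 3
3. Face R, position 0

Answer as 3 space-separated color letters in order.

Answer: O B G

Derivation:
After move 1 (U'): U=WWWW F=OOGG R=GGRR B=RRBB L=BBOO
After move 2 (F): F=GOGO U=WWOB R=WGWR D=RGYY L=BYOY
After move 3 (R'): R=GRWW U=WBOR F=GWGB D=ROYO B=YRGB
Query 1: L[2] = O
Query 2: F[3] = B
Query 3: R[0] = G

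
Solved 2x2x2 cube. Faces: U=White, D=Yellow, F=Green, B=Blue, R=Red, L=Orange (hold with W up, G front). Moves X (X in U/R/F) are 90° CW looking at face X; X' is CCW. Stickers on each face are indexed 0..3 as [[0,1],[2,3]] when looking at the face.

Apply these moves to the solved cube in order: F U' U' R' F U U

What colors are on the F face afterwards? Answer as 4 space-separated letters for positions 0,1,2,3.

Answer: Y G W O

Derivation:
After move 1 (F): F=GGGG U=WWOO R=WRWR D=RRYY L=OYOY
After move 2 (U'): U=WOWO F=OYGG R=GGWR B=WRBB L=BBOY
After move 3 (U'): U=OOWW F=BBGG R=OYWR B=GGBB L=WROY
After move 4 (R'): R=YROW U=OBWG F=BOGW D=RBYG B=YGRB
After move 5 (F): F=GBWO U=OBYR R=WRGW D=OYYG L=WROB
After move 6 (U): U=YORB F=WRWO R=YGGW B=WRRB L=GBOB
After move 7 (U): U=RYBO F=YGWO R=WRGW B=GBRB L=WROB
Query: F face = YGWO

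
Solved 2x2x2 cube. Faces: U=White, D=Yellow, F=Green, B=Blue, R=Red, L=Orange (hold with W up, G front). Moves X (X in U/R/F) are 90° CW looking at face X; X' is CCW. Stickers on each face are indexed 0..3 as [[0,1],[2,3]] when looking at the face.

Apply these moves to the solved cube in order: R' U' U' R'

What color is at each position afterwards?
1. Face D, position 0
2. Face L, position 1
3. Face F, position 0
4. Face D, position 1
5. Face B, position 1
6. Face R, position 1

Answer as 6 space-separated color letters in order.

Answer: Y R Y B W R

Derivation:
After move 1 (R'): R=RRRR U=WBWB F=GWGW D=YGYG B=YBYB
After move 2 (U'): U=BBWW F=OOGW R=GWRR B=RRYB L=YBOO
After move 3 (U'): U=BWBW F=YBGW R=OORR B=GWYB L=RROO
After move 4 (R'): R=OROR U=BYBG F=YWGW D=YBYW B=GWGB
Query 1: D[0] = Y
Query 2: L[1] = R
Query 3: F[0] = Y
Query 4: D[1] = B
Query 5: B[1] = W
Query 6: R[1] = R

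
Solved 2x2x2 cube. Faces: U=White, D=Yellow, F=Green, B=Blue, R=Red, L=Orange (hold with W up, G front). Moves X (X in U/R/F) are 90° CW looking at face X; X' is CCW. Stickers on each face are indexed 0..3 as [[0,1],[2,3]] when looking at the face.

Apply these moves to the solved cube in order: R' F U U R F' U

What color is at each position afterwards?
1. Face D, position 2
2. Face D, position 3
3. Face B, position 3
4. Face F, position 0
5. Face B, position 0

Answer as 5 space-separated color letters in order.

Answer: Y G B Y W

Derivation:
After move 1 (R'): R=RRRR U=WBWB F=GWGW D=YGYG B=YBYB
After move 2 (F): F=GGWW U=WBOO R=WRBR D=RRYG L=OYOG
After move 3 (U): U=OWOB F=WRWW R=YBBR B=OYYB L=GGOG
After move 4 (U): U=OOBW F=YBWW R=OYBR B=GGYB L=WROG
After move 5 (R): R=BORY U=OBBW F=YRWG D=RYYG B=WGOB
After move 6 (F'): F=RGYW U=OBBR R=YORY D=RGYG L=WWOB
After move 7 (U): U=BORB F=YOYW R=WGRY B=WWOB L=RGOB
Query 1: D[2] = Y
Query 2: D[3] = G
Query 3: B[3] = B
Query 4: F[0] = Y
Query 5: B[0] = W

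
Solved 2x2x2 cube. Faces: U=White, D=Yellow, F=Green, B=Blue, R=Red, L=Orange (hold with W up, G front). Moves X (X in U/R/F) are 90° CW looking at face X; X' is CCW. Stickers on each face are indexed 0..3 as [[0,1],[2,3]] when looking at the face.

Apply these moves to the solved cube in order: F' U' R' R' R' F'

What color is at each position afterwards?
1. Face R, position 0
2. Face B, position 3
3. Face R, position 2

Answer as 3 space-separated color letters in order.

Answer: B B O

Derivation:
After move 1 (F'): F=GGGG U=WWRR R=YRYR D=OOYY L=OWOW
After move 2 (U'): U=WRWR F=OWGG R=GGYR B=YRBB L=BBOW
After move 3 (R'): R=GRGY U=WBWY F=ORGR D=OWYG B=YROB
After move 4 (R'): R=RYGG U=WOWY F=OBGY D=ORYR B=GRWB
After move 5 (R'): R=YGRG U=WWWG F=OOGY D=OBYY B=RRRB
After move 6 (F'): F=OYOG U=WWYR R=BGOG D=BWYY L=BGOW
Query 1: R[0] = B
Query 2: B[3] = B
Query 3: R[2] = O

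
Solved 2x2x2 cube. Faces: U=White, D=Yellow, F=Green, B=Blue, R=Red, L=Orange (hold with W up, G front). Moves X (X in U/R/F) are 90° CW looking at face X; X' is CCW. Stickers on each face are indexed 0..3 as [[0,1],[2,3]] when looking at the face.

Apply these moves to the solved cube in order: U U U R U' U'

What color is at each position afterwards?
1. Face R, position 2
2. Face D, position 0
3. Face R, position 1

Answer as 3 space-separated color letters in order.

Answer: R Y B

Derivation:
After move 1 (U): U=WWWW F=RRGG R=BBRR B=OOBB L=GGOO
After move 2 (U): U=WWWW F=BBGG R=OORR B=GGBB L=RROO
After move 3 (U): U=WWWW F=OOGG R=GGRR B=RRBB L=BBOO
After move 4 (R): R=RGRG U=WOWG F=OYGY D=YBYR B=WRWB
After move 5 (U'): U=OGWW F=BBGY R=OYRG B=RGWB L=WROO
After move 6 (U'): U=GWOW F=WRGY R=BBRG B=OYWB L=RGOO
Query 1: R[2] = R
Query 2: D[0] = Y
Query 3: R[1] = B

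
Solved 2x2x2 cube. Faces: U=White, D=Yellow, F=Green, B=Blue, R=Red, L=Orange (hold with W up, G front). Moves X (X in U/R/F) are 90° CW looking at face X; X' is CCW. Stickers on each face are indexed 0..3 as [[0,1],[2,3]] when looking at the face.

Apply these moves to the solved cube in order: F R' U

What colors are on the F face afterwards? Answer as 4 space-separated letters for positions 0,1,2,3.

Answer: R R G O

Derivation:
After move 1 (F): F=GGGG U=WWOO R=WRWR D=RRYY L=OYOY
After move 2 (R'): R=RRWW U=WBOB F=GWGO D=RGYG B=YBRB
After move 3 (U): U=OWBB F=RRGO R=YBWW B=OYRB L=GWOY
Query: F face = RRGO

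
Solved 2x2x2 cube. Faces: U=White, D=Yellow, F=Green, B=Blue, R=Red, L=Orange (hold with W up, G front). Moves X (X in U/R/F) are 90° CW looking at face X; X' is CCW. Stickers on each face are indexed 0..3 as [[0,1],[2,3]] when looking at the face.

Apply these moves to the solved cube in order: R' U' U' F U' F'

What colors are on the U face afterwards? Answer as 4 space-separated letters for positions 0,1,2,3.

Answer: W R G W

Derivation:
After move 1 (R'): R=RRRR U=WBWB F=GWGW D=YGYG B=YBYB
After move 2 (U'): U=BBWW F=OOGW R=GWRR B=RRYB L=YBOO
After move 3 (U'): U=BWBW F=YBGW R=OORR B=GWYB L=RROO
After move 4 (F): F=GYWB U=BWOR R=BOWR D=ROYG L=RYOG
After move 5 (U'): U=WRBO F=RYWB R=GYWR B=BOYB L=GWOG
After move 6 (F'): F=YBRW U=WRGW R=OYRR D=WGYG L=GOOB
Query: U face = WRGW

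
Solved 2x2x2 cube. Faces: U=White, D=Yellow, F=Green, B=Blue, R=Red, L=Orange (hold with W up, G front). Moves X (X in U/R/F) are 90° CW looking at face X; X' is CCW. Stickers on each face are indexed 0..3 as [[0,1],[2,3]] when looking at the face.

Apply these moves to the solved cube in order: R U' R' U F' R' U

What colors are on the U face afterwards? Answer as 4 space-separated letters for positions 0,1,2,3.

After move 1 (R): R=RRRR U=WGWG F=GYGY D=YBYB B=WBWB
After move 2 (U'): U=GGWW F=OOGY R=GYRR B=RRWB L=WBOO
After move 3 (R'): R=YRGR U=GWWR F=OGGW D=YOYY B=BRBB
After move 4 (U): U=WGRW F=YRGW R=BRGR B=WBBB L=OGOO
After move 5 (F'): F=RWYG U=WGBG R=ORYR D=GOYY L=OWOR
After move 6 (R'): R=RROY U=WBBW F=RGYG D=GWYG B=YBOB
After move 7 (U): U=BWWB F=RRYG R=YBOY B=OWOB L=RGOR
Query: U face = BWWB

Answer: B W W B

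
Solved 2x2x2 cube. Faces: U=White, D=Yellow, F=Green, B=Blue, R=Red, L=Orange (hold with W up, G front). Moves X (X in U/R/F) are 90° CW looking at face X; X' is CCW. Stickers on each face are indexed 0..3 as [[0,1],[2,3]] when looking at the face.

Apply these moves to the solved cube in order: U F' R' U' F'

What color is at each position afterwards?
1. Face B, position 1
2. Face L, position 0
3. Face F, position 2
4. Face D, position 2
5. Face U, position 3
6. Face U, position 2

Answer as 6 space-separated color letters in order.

After move 1 (U): U=WWWW F=RRGG R=BBRR B=OOBB L=GGOO
After move 2 (F'): F=RGRG U=WWBR R=YBYR D=GOYY L=GWOW
After move 3 (R'): R=BRYY U=WBBO F=RWRR D=GGYG B=YOOB
After move 4 (U'): U=BOWB F=GWRR R=RWYY B=BROB L=YOOW
After move 5 (F'): F=WRGR U=BORY R=GWGY D=OWYG L=YBOW
Query 1: B[1] = R
Query 2: L[0] = Y
Query 3: F[2] = G
Query 4: D[2] = Y
Query 5: U[3] = Y
Query 6: U[2] = R

Answer: R Y G Y Y R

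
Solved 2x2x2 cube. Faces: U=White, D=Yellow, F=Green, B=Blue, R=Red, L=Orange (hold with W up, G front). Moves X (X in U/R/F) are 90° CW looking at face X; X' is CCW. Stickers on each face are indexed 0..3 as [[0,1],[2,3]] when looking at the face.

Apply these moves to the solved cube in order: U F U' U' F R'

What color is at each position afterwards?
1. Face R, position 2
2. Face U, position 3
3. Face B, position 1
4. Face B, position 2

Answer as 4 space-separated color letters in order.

Answer: W G R G

Derivation:
After move 1 (U): U=WWWW F=RRGG R=BBRR B=OOBB L=GGOO
After move 2 (F): F=GRGR U=WWOG R=WBWR D=RBYY L=GYOY
After move 3 (U'): U=WGWO F=GYGR R=GRWR B=WBBB L=OOOY
After move 4 (U'): U=GOWW F=OOGR R=GYWR B=GRBB L=WBOY
After move 5 (F): F=GORO U=GOYB R=WYWR D=WGYY L=WROB
After move 6 (R'): R=YRWW U=GBYG F=GORB D=WOYO B=YRGB
Query 1: R[2] = W
Query 2: U[3] = G
Query 3: B[1] = R
Query 4: B[2] = G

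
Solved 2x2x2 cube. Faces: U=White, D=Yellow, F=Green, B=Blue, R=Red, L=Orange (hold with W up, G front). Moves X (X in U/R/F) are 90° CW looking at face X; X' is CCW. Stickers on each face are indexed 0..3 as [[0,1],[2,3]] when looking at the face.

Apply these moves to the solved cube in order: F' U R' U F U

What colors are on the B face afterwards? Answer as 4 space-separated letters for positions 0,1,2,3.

After move 1 (F'): F=GGGG U=WWRR R=YRYR D=OOYY L=OWOW
After move 2 (U): U=RWRW F=YRGG R=BBYR B=OWBB L=GGOW
After move 3 (R'): R=BRBY U=RBRO F=YWGW D=ORYG B=YWOB
After move 4 (U): U=RROB F=BRGW R=YWBY B=GGOB L=YWOW
After move 5 (F): F=GBWR U=RRWW R=OWBY D=BYYG L=YOOR
After move 6 (U): U=WRWR F=OWWR R=GGBY B=YOOB L=GBOR
Query: B face = YOOB

Answer: Y O O B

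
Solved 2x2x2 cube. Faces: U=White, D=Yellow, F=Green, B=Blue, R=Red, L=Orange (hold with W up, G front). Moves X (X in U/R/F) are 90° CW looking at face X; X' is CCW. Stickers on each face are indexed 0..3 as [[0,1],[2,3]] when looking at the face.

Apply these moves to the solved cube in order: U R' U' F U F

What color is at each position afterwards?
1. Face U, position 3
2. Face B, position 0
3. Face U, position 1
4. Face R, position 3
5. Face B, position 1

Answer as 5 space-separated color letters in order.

After move 1 (U): U=WWWW F=RRGG R=BBRR B=OOBB L=GGOO
After move 2 (R'): R=BRBR U=WBWO F=RWGW D=YRYG B=YOYB
After move 3 (U'): U=BOWW F=GGGW R=RWBR B=BRYB L=YOOO
After move 4 (F): F=GGWG U=BOOO R=WWWR D=BRYG L=YYOR
After move 5 (U): U=OBOO F=WWWG R=BRWR B=YYYB L=GGOR
After move 6 (F): F=WWGW U=OBRG R=OROR D=WBYG L=GBOR
Query 1: U[3] = G
Query 2: B[0] = Y
Query 3: U[1] = B
Query 4: R[3] = R
Query 5: B[1] = Y

Answer: G Y B R Y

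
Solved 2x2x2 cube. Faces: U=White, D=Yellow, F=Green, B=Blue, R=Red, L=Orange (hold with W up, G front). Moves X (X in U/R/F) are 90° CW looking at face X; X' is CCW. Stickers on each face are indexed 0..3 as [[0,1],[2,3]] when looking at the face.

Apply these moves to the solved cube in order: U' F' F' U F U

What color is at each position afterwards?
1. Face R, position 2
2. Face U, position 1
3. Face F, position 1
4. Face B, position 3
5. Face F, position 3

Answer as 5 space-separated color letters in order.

Answer: W Y R B G

Derivation:
After move 1 (U'): U=WWWW F=OOGG R=GGRR B=RRBB L=BBOO
After move 2 (F'): F=OGOG U=WWGR R=YGYR D=BOYY L=BWOW
After move 3 (F'): F=GGOO U=WWYY R=OGBR D=WWYY L=BROG
After move 4 (U): U=YWYW F=OGOO R=RRBR B=BRBB L=GGOG
After move 5 (F): F=OOOG U=YWGG R=YRWR D=BRYY L=GWOW
After move 6 (U): U=GYGW F=YROG R=BRWR B=GWBB L=OOOW
Query 1: R[2] = W
Query 2: U[1] = Y
Query 3: F[1] = R
Query 4: B[3] = B
Query 5: F[3] = G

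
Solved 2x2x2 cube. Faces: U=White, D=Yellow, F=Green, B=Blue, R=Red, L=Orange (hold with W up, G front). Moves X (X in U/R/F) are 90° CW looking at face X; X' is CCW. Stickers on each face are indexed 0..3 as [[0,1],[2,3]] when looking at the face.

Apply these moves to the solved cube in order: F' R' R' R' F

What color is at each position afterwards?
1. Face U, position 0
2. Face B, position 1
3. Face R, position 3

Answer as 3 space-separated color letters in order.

After move 1 (F'): F=GGGG U=WWRR R=YRYR D=OOYY L=OWOW
After move 2 (R'): R=RRYY U=WBRB F=GWGR D=OGYG B=YBOB
After move 3 (R'): R=RYRY U=WORY F=GBGB D=OWYR B=GBGB
After move 4 (R'): R=YYRR U=WGRG F=GOGY D=OBYB B=RBWB
After move 5 (F): F=GGYO U=WGWW R=RYGR D=RYYB L=OOOB
Query 1: U[0] = W
Query 2: B[1] = B
Query 3: R[3] = R

Answer: W B R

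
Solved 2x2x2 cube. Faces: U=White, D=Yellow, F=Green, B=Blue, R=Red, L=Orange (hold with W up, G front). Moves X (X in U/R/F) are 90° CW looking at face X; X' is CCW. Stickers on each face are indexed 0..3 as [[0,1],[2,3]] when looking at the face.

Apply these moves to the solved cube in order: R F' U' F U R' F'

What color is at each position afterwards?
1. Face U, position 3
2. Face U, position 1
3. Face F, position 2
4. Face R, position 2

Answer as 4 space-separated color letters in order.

After move 1 (R): R=RRRR U=WGWG F=GYGY D=YBYB B=WBWB
After move 2 (F'): F=YYGG U=WGRR R=BRYR D=OOYB L=OGOW
After move 3 (U'): U=GRWR F=OGGG R=YYYR B=BRWB L=WBOW
After move 4 (F): F=GOGG U=GRWB R=WYRR D=YYYB L=WOOO
After move 5 (U): U=WGBR F=WYGG R=BRRR B=WOWB L=GOOO
After move 6 (R'): R=RRBR U=WWBW F=WGGR D=YYYG B=BOYB
After move 7 (F'): F=GRWG U=WWRB R=YRYR D=OOYG L=GWOB
Query 1: U[3] = B
Query 2: U[1] = W
Query 3: F[2] = W
Query 4: R[2] = Y

Answer: B W W Y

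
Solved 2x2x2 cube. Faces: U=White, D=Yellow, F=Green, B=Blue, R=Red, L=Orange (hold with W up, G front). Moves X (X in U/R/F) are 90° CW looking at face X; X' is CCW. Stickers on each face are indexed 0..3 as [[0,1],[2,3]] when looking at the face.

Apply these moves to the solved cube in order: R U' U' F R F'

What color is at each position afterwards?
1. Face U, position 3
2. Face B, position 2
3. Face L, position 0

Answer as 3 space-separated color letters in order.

After move 1 (R): R=RRRR U=WGWG F=GYGY D=YBYB B=WBWB
After move 2 (U'): U=GGWW F=OOGY R=GYRR B=RRWB L=WBOO
After move 3 (U'): U=GWGW F=WBGY R=OORR B=GYWB L=RROO
After move 4 (F): F=GWYB U=GWOR R=GOWR D=ROYB L=RYOB
After move 5 (R): R=WGRO U=GWOB F=GOYB D=RWYG B=RYWB
After move 6 (F'): F=OBGY U=GWWR R=WGRO D=YBYG L=RBOO
Query 1: U[3] = R
Query 2: B[2] = W
Query 3: L[0] = R

Answer: R W R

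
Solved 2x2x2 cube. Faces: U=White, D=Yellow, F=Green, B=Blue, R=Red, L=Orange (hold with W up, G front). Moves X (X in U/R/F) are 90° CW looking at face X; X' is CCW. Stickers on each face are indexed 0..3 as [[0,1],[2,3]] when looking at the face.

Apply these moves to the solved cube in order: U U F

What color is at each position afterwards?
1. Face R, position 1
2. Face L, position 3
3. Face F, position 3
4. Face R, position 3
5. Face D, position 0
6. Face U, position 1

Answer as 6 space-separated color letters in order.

Answer: O Y B R R W

Derivation:
After move 1 (U): U=WWWW F=RRGG R=BBRR B=OOBB L=GGOO
After move 2 (U): U=WWWW F=BBGG R=OORR B=GGBB L=RROO
After move 3 (F): F=GBGB U=WWOR R=WOWR D=ROYY L=RYOY
Query 1: R[1] = O
Query 2: L[3] = Y
Query 3: F[3] = B
Query 4: R[3] = R
Query 5: D[0] = R
Query 6: U[1] = W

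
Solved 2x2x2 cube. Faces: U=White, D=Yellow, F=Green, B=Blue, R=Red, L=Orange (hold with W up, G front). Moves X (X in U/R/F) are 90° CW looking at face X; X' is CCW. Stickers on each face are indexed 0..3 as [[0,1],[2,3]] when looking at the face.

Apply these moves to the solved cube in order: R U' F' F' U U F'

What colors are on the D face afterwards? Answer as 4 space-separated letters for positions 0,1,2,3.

After move 1 (R): R=RRRR U=WGWG F=GYGY D=YBYB B=WBWB
After move 2 (U'): U=GGWW F=OOGY R=GYRR B=RRWB L=WBOO
After move 3 (F'): F=OYOG U=GGGR R=BYYR D=BOYB L=WWOW
After move 4 (F'): F=YGOO U=GGBY R=OYBR D=WWYB L=WROG
After move 5 (U): U=BGYG F=OYOO R=RRBR B=WRWB L=YGOG
After move 6 (U): U=YBGG F=RROO R=WRBR B=YGWB L=OYOG
After move 7 (F'): F=RORO U=YBWB R=WRWR D=YGYB L=OGOG
Query: D face = YGYB

Answer: Y G Y B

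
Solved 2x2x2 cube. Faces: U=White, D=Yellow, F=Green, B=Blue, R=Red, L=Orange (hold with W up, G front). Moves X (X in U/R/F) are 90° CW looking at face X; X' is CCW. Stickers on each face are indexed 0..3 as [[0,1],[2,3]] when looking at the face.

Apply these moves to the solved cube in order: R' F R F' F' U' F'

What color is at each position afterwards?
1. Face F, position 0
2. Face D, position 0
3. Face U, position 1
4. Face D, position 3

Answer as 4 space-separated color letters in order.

Answer: R B R Y

Derivation:
After move 1 (R'): R=RRRR U=WBWB F=GWGW D=YGYG B=YBYB
After move 2 (F): F=GGWW U=WBOO R=WRBR D=RRYG L=OYOG
After move 3 (R): R=BWRR U=WGOW F=GRWG D=RYYY B=OBBB
After move 4 (F'): F=RGGW U=WGBR R=YWRR D=YGYY L=OWOO
After move 5 (F'): F=GWRG U=WGYR R=GWYR D=WOYY L=OROB
After move 6 (U'): U=GRWY F=ORRG R=GWYR B=GWBB L=OBOB
After move 7 (F'): F=RGOR U=GRGY R=OWWR D=BBYY L=OYOW
Query 1: F[0] = R
Query 2: D[0] = B
Query 3: U[1] = R
Query 4: D[3] = Y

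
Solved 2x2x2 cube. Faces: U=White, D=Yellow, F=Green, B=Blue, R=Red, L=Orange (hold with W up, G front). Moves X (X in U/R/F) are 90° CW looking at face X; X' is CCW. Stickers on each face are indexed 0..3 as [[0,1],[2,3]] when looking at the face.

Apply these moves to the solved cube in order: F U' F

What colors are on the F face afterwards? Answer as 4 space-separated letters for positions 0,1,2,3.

After move 1 (F): F=GGGG U=WWOO R=WRWR D=RRYY L=OYOY
After move 2 (U'): U=WOWO F=OYGG R=GGWR B=WRBB L=BBOY
After move 3 (F): F=GOGY U=WOYB R=WGOR D=WGYY L=BROR
Query: F face = GOGY

Answer: G O G Y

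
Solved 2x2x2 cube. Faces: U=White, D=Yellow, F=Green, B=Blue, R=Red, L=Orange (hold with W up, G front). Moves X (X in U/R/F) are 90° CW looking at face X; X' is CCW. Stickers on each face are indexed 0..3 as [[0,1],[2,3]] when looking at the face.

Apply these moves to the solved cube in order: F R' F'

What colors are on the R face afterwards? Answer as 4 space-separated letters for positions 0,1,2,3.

After move 1 (F): F=GGGG U=WWOO R=WRWR D=RRYY L=OYOY
After move 2 (R'): R=RRWW U=WBOB F=GWGO D=RGYG B=YBRB
After move 3 (F'): F=WOGG U=WBRW R=GRRW D=YYYG L=OBOO
Query: R face = GRRW

Answer: G R R W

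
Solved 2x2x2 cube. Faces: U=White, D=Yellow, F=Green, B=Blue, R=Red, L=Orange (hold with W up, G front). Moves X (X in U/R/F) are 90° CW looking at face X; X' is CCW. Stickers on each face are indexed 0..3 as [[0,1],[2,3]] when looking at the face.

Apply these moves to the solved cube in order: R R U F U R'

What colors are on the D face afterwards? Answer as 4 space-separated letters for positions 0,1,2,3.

Answer: R B Y R

Derivation:
After move 1 (R): R=RRRR U=WGWG F=GYGY D=YBYB B=WBWB
After move 2 (R): R=RRRR U=WYWY F=GBGB D=YWYW B=GBGB
After move 3 (U): U=WWYY F=RRGB R=GBRR B=OOGB L=GBOO
After move 4 (F): F=GRBR U=WWOB R=YBYR D=RGYW L=GYOW
After move 5 (U): U=OWBW F=YBBR R=OOYR B=GYGB L=GROW
After move 6 (R'): R=OROY U=OGBG F=YWBW D=RBYR B=WYGB
Query: D face = RBYR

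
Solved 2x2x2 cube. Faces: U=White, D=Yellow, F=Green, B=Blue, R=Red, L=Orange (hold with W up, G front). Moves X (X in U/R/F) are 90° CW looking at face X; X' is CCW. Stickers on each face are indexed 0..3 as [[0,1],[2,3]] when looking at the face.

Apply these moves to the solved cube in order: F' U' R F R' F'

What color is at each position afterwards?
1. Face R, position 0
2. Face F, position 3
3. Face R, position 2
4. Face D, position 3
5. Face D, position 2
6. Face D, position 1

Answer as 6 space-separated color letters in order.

Answer: O Y R O Y B

Derivation:
After move 1 (F'): F=GGGG U=WWRR R=YRYR D=OOYY L=OWOW
After move 2 (U'): U=WRWR F=OWGG R=GGYR B=YRBB L=BBOW
After move 3 (R): R=YGRG U=WWWG F=OOGY D=OBYY B=RRRB
After move 4 (F): F=GOYO U=WWWB R=WGGG D=RYYY L=BOOB
After move 5 (R'): R=GGWG U=WRWR F=GWYB D=ROYO B=YRYB
After move 6 (F'): F=WBGY U=WRGW R=OGRG D=OBYO L=BROW
Query 1: R[0] = O
Query 2: F[3] = Y
Query 3: R[2] = R
Query 4: D[3] = O
Query 5: D[2] = Y
Query 6: D[1] = B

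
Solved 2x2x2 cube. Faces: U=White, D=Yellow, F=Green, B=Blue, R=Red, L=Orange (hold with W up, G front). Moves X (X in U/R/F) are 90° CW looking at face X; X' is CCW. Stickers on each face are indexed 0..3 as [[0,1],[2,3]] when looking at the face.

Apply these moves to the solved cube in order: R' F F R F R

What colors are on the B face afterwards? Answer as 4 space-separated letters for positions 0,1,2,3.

After move 1 (R'): R=RRRR U=WBWB F=GWGW D=YGYG B=YBYB
After move 2 (F): F=GGWW U=WBOO R=WRBR D=RRYG L=OYOG
After move 3 (F): F=WGWG U=WBGY R=OROR D=BWYG L=OROR
After move 4 (R): R=OORR U=WGGG F=WWWG D=BYYY B=YBBB
After move 5 (F): F=WWGW U=WGRR R=GOGR D=ROYY L=OBOY
After move 6 (R): R=GGRO U=WWRW F=WOGY D=RBYY B=RBGB
Query: B face = RBGB

Answer: R B G B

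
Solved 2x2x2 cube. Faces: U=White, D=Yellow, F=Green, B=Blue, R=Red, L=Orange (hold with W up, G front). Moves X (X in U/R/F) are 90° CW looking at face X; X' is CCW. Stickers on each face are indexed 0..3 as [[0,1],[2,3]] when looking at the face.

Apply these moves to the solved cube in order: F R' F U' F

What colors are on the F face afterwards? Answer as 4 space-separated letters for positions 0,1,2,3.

After move 1 (F): F=GGGG U=WWOO R=WRWR D=RRYY L=OYOY
After move 2 (R'): R=RRWW U=WBOB F=GWGO D=RGYG B=YBRB
After move 3 (F): F=GGOW U=WBYY R=ORBW D=WRYG L=OROG
After move 4 (U'): U=BYWY F=OROW R=GGBW B=ORRB L=YBOG
After move 5 (F): F=OOWR U=BYGB R=WGYW D=BGYG L=YWOR
Query: F face = OOWR

Answer: O O W R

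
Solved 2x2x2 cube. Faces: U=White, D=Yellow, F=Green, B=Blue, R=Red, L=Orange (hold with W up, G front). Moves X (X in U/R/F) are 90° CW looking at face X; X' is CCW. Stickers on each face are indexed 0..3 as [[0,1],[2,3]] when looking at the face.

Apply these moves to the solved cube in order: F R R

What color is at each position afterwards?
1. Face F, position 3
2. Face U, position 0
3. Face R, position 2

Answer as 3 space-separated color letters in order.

Answer: B W R

Derivation:
After move 1 (F): F=GGGG U=WWOO R=WRWR D=RRYY L=OYOY
After move 2 (R): R=WWRR U=WGOG F=GRGY D=RBYB B=OBWB
After move 3 (R): R=RWRW U=WROY F=GBGB D=RWYO B=GBGB
Query 1: F[3] = B
Query 2: U[0] = W
Query 3: R[2] = R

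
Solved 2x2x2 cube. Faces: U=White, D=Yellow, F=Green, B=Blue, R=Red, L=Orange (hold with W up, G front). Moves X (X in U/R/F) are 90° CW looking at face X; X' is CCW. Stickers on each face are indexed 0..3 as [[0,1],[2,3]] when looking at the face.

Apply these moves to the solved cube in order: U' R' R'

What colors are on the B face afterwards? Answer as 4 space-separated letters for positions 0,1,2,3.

After move 1 (U'): U=WWWW F=OOGG R=GGRR B=RRBB L=BBOO
After move 2 (R'): R=GRGR U=WBWR F=OWGW D=YOYG B=YRYB
After move 3 (R'): R=RRGG U=WYWY F=OBGR D=YWYW B=GROB
Query: B face = GROB

Answer: G R O B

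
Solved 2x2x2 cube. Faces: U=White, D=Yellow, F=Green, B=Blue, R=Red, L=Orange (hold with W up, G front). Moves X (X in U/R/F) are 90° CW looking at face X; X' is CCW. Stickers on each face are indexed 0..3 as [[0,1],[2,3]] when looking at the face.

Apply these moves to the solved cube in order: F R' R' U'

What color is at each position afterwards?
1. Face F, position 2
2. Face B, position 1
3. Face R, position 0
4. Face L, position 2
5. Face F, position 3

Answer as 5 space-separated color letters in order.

Answer: G W G O B

Derivation:
After move 1 (F): F=GGGG U=WWOO R=WRWR D=RRYY L=OYOY
After move 2 (R'): R=RRWW U=WBOB F=GWGO D=RGYG B=YBRB
After move 3 (R'): R=RWRW U=WROY F=GBGB D=RWYO B=GBGB
After move 4 (U'): U=RYWO F=OYGB R=GBRW B=RWGB L=GBOY
Query 1: F[2] = G
Query 2: B[1] = W
Query 3: R[0] = G
Query 4: L[2] = O
Query 5: F[3] = B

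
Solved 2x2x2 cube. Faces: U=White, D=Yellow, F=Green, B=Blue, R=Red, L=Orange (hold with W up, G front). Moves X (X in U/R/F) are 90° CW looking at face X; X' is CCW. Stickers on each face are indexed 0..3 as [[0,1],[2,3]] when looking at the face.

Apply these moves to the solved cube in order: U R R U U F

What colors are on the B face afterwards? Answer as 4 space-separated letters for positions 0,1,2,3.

After move 1 (U): U=WWWW F=RRGG R=BBRR B=OOBB L=GGOO
After move 2 (R): R=RBRB U=WRWG F=RYGY D=YBYO B=WOWB
After move 3 (R): R=RRBB U=WYWY F=RBGO D=YWYW B=GORB
After move 4 (U): U=WWYY F=RRGO R=GOBB B=GGRB L=RBOO
After move 5 (U): U=YWYW F=GOGO R=GGBB B=RBRB L=RROO
After move 6 (F): F=GGOO U=YWOR R=YGWB D=BGYW L=RYOW
Query: B face = RBRB

Answer: R B R B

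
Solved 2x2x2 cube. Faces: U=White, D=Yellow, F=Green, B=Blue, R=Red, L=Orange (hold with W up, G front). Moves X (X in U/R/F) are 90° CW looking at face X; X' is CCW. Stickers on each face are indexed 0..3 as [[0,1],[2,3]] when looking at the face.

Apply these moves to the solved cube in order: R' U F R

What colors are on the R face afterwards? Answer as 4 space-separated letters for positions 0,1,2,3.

After move 1 (R'): R=RRRR U=WBWB F=GWGW D=YGYG B=YBYB
After move 2 (U): U=WWBB F=RRGW R=YBRR B=OOYB L=GWOO
After move 3 (F): F=GRWR U=WWOW R=BBBR D=RYYG L=GYOG
After move 4 (R): R=BBRB U=WROR F=GYWG D=RYYO B=WOWB
Query: R face = BBRB

Answer: B B R B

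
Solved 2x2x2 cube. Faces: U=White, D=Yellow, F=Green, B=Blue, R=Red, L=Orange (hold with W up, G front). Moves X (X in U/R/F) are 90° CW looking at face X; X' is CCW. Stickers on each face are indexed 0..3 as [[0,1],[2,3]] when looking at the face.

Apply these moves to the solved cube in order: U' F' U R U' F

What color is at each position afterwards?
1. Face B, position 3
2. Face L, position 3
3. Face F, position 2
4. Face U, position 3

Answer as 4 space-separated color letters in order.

After move 1 (U'): U=WWWW F=OOGG R=GGRR B=RRBB L=BBOO
After move 2 (F'): F=OGOG U=WWGR R=YGYR D=BOYY L=BWOW
After move 3 (U): U=GWRW F=YGOG R=RRYR B=BWBB L=OGOW
After move 4 (R): R=YRRR U=GGRG F=YOOY D=BBYB B=WWWB
After move 5 (U'): U=GGGR F=OGOY R=YORR B=YRWB L=WWOW
After move 6 (F): F=OOYG U=GGWW R=GORR D=RYYB L=WBOB
Query 1: B[3] = B
Query 2: L[3] = B
Query 3: F[2] = Y
Query 4: U[3] = W

Answer: B B Y W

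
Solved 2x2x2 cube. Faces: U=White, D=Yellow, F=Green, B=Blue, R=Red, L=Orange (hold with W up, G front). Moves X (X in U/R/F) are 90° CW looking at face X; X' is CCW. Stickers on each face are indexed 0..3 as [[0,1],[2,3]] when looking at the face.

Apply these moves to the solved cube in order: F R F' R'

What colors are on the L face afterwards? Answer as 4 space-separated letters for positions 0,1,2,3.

Answer: O G O O

Derivation:
After move 1 (F): F=GGGG U=WWOO R=WRWR D=RRYY L=OYOY
After move 2 (R): R=WWRR U=WGOG F=GRGY D=RBYB B=OBWB
After move 3 (F'): F=RYGG U=WGWR R=BWRR D=YYYB L=OGOO
After move 4 (R'): R=WRBR U=WWWO F=RGGR D=YYYG B=BBYB
Query: L face = OGOO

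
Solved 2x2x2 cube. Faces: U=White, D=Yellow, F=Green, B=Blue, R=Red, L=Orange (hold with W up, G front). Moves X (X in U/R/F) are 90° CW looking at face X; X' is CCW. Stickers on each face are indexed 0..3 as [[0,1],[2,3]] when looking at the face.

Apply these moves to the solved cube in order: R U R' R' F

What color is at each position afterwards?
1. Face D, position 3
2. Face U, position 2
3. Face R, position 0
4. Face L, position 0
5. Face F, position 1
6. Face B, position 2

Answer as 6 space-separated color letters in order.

After move 1 (R): R=RRRR U=WGWG F=GYGY D=YBYB B=WBWB
After move 2 (U): U=WWGG F=RRGY R=WBRR B=OOWB L=GYOO
After move 3 (R'): R=BRWR U=WWGO F=RWGG D=YRYY B=BOBB
After move 4 (R'): R=RRBW U=WBGB F=RWGO D=YWYG B=YORB
After move 5 (F): F=GROW U=WBOY R=GRBW D=BRYG L=GYOW
Query 1: D[3] = G
Query 2: U[2] = O
Query 3: R[0] = G
Query 4: L[0] = G
Query 5: F[1] = R
Query 6: B[2] = R

Answer: G O G G R R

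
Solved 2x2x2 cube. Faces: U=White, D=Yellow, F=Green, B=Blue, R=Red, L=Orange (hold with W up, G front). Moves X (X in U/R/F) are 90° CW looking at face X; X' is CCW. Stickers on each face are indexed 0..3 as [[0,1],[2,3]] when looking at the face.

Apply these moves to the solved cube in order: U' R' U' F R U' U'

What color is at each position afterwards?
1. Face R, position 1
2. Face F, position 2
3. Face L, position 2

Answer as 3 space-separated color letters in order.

Answer: Y W O

Derivation:
After move 1 (U'): U=WWWW F=OOGG R=GGRR B=RRBB L=BBOO
After move 2 (R'): R=GRGR U=WBWR F=OWGW D=YOYG B=YRYB
After move 3 (U'): U=BRWW F=BBGW R=OWGR B=GRYB L=YROO
After move 4 (F): F=GBWB U=BROR R=WWWR D=GOYG L=YYOO
After move 5 (R): R=WWRW U=BBOB F=GOWG D=GYYG B=RRRB
After move 6 (U'): U=BBBO F=YYWG R=GORW B=WWRB L=RROO
After move 7 (U'): U=BOBB F=RRWG R=YYRW B=GORB L=WWOO
Query 1: R[1] = Y
Query 2: F[2] = W
Query 3: L[2] = O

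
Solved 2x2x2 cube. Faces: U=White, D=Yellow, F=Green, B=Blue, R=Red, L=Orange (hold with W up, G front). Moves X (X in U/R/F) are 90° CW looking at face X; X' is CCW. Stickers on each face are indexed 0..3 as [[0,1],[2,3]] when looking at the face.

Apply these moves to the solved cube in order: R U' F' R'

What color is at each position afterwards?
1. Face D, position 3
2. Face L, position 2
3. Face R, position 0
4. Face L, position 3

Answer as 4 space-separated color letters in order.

Answer: G O Y W

Derivation:
After move 1 (R): R=RRRR U=WGWG F=GYGY D=YBYB B=WBWB
After move 2 (U'): U=GGWW F=OOGY R=GYRR B=RRWB L=WBOO
After move 3 (F'): F=OYOG U=GGGR R=BYYR D=BOYB L=WWOW
After move 4 (R'): R=YRBY U=GWGR F=OGOR D=BYYG B=BROB
Query 1: D[3] = G
Query 2: L[2] = O
Query 3: R[0] = Y
Query 4: L[3] = W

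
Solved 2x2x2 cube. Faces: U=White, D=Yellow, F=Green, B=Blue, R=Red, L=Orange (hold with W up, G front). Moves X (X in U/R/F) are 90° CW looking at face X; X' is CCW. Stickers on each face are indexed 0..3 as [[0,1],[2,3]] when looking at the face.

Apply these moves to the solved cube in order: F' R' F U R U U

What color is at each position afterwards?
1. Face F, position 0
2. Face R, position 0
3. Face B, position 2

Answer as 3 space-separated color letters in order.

Answer: B G W

Derivation:
After move 1 (F'): F=GGGG U=WWRR R=YRYR D=OOYY L=OWOW
After move 2 (R'): R=RRYY U=WBRB F=GWGR D=OGYG B=YBOB
After move 3 (F): F=GGRW U=WBWW R=RRBY D=YRYG L=OOOG
After move 4 (U): U=WWWB F=RRRW R=YBBY B=OOOB L=GGOG
After move 5 (R): R=BYYB U=WRWW F=RRRG D=YOYO B=BOWB
After move 6 (U): U=WWWR F=BYRG R=BOYB B=GGWB L=RROG
After move 7 (U): U=WWRW F=BORG R=GGYB B=RRWB L=BYOG
Query 1: F[0] = B
Query 2: R[0] = G
Query 3: B[2] = W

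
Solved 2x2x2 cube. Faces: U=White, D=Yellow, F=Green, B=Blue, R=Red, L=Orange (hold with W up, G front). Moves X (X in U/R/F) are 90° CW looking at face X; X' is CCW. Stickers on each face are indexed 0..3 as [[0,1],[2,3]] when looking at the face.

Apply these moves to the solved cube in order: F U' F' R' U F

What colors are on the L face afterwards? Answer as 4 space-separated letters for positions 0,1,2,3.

After move 1 (F): F=GGGG U=WWOO R=WRWR D=RRYY L=OYOY
After move 2 (U'): U=WOWO F=OYGG R=GGWR B=WRBB L=BBOY
After move 3 (F'): F=YGOG U=WOGW R=RGRR D=BYYY L=BOOW
After move 4 (R'): R=GRRR U=WBGW F=YOOW D=BGYG B=YRYB
After move 5 (U): U=GWWB F=GROW R=YRRR B=BOYB L=YOOW
After move 6 (F): F=OGWR U=GWWO R=WRBR D=RYYG L=YBOG
Query: L face = YBOG

Answer: Y B O G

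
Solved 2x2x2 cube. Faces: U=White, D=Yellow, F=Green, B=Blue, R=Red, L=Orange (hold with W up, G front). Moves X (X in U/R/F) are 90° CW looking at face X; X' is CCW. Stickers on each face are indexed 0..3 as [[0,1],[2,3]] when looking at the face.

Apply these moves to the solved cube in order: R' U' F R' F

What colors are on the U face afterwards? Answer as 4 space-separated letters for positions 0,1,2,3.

After move 1 (R'): R=RRRR U=WBWB F=GWGW D=YGYG B=YBYB
After move 2 (U'): U=BBWW F=OOGW R=GWRR B=RRYB L=YBOO
After move 3 (F): F=GOWO U=BBOB R=WWWR D=RGYG L=YYOG
After move 4 (R'): R=WRWW U=BYOR F=GBWB D=ROYO B=GRGB
After move 5 (F): F=WGBB U=BYGY R=ORRW D=WWYO L=YROO
Query: U face = BYGY

Answer: B Y G Y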